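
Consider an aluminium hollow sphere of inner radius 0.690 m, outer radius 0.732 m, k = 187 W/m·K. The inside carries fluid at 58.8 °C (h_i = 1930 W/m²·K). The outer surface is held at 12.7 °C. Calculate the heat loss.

Treat each layer as a resistance in series:
  R_conv,in = 1/(4πr²h) = 1/(4π·0.690²·1930) = 8.660×10^-5 K/W
  R_aluminium = (1/0.690 − 1/0.732)/(4πk) = 0.08316/(4π·187) = 3.539×10^-5 K/W
ΣR = 8.660×10^-5 + 3.539×10^-5 = 1.220×10^-4 K/W
Q = ΔT/ΣR = (58.8 °C − 12.7 °C)/1.220×10^-4 = 3.78×10^5 W

Q = 378 kW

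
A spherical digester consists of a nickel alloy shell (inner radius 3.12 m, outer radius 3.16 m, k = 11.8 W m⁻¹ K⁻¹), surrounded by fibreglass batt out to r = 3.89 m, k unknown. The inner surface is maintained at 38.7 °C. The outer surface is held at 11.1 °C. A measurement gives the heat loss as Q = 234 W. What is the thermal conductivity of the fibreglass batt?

k = 0.0401 W/m·K

ΣR = ΔT/Q = |38.7 − 11.1|/234 = 0.1179 K/W
Known resistances:
  R_nickel alloy = (1/3.12 − 1/3.16)/(4πk) = 0.004057/(4π·11.8) = 2.736×10^-5 K/W
R_fibreglass batt = ΣR − ΣR_known = 0.1179 − 2.736×10^-5 = 0.1179 K/W
(1/r₁−1/r₂)/(4πk) = 0.1179 ⇒ k = 0.05939/(4π·0.1179) = 0.0401 W/m·K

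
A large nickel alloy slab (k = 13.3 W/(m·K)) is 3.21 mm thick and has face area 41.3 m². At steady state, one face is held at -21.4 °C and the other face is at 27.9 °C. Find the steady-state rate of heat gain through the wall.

Q = kA·ΔT/L = 13.3 × 41.3 × |-21.4 °C − 27.9 °C| / 0.00321 = 8.44×10^6 W

Q = 8440 kW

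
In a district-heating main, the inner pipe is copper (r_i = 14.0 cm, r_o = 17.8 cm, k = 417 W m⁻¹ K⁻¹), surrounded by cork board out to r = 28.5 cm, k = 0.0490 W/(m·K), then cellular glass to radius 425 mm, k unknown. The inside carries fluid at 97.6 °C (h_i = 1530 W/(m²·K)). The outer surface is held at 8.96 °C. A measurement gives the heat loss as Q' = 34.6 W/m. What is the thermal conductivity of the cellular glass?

k = 0.0616 W/m·K

ΣR = ΔT/Q' = |97.6 − 8.96|/34.6 = 2.562 m·K/W
Known resistances:
  R'_conv,in = 1/(2πr h) = 1/(2π·0.140·1530) = 7.430×10^-4 m·K/W
  R'_copper = ln(0.178/0.140)/(2πk) = 0.2401/(2π·417) = 9.165×10^-5 m·K/W
  R'_cork board = ln(0.285/0.178)/(2πk) = 0.4707/(2π·0.0490) = 1.529 m·K/W
R_cellular glass = ΣR − ΣR_known = 2.562 − 1.530 = 1.032 m·K/W
ln(r₂/r₁)/(2πk) = 1.032 ⇒ k = 0.3996/(2π·1.032) = 0.0616 W/m·K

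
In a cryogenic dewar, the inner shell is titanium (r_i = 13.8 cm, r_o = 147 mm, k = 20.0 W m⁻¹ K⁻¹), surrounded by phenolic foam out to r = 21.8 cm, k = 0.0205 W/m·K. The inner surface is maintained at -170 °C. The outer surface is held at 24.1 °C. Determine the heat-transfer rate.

Q = 22.6 W

Resistance network (inner→outer):
  R_titanium = (1/0.138 − 1/0.147)/(4πk) = 0.4437/(4π·20.0) = 0.001765 K/W
  R_phenolic foam = (1/0.147 − 1/0.218)/(4πk) = 2.216/(4π·0.0205) = 8.600 K/W
ΣR = 0.001765 + 8.600 = 8.602 K/W
Q = ΔT/ΣR = (-170 °C − 24.1 °C)/8.602 = -22.6 W
(Negative Q ⇒ heat flows inward; heat gain = 22.6 W.)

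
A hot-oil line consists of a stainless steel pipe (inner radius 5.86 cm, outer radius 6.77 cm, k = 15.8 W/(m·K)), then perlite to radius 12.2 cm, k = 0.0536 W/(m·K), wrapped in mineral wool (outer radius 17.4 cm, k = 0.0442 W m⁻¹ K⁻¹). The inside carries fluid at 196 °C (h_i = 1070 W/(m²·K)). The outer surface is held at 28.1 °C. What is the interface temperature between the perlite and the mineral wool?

Series thermal resistances, inner to outer:
  R'_conv,in = 1/(2πr h) = 1/(2π·0.0586·1070) = 0.002538 m·K/W
  R'_stainless steel = ln(0.0677/0.0586)/(2πk) = 0.1444/(2π·15.8) = 0.001454 m·K/W
  R'_perlite = ln(0.122/0.0677)/(2πk) = 0.5889/(2π·0.0536) = 1.749 m·K/W
  R'_mineral wool = ln(0.174/0.122)/(2πk) = 0.3550/(2π·0.0442) = 1.278 m·K/W
ΣR = 0.002538 + 0.001454 + 1.749 + 1.278 = 3.031 m·K/W
Q' = ΔT/ΣR = (196 °C − 28.1 °C)/3.031 = 55.39 W/m
From the inner boundary to the perlite/mineral wool interface, ΣR_partial = 1.753 m·K/W.
T_interface = T_in − Q'·ΣR_partial = 196 °C − (55.39)(1.753) = 98.9 °C

T = 98.9 °C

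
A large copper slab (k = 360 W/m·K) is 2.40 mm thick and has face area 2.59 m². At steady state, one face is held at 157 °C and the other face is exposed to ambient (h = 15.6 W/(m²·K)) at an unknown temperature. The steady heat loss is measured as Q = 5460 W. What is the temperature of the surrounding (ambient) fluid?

Sum the resistances:
  R_copper = L/(kA) = 0.00240/(360·2.59) = 2.574×10^-6 K/W
  R_conv,out = 1/(hA) = 1/(15.6·2.59) = 0.02475 K/W
ΣR = 0.02475 K/W
ΔT = Q·ΣR = 5460 × 0.02475 = 135.1 K
Heat flows outward, so T_out = T_in − ΔT = 157 − 135.1 = 21.9 °C

T_out = 21.9 °C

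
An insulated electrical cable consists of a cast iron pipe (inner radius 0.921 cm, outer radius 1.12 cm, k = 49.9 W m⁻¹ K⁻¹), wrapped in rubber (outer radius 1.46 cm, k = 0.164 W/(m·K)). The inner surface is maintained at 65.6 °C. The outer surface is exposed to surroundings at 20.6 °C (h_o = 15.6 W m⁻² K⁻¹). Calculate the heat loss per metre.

Q' = 47.0 W/m

Series thermal resistances, inner to outer:
  R'_cast iron = ln(0.0112/0.00921)/(2πk) = 0.1956/(2π·49.9) = 6.239×10^-4 m·K/W
  R'_rubber = ln(0.0146/0.0112)/(2πk) = 0.2651/(2π·0.164) = 0.2573 m·K/W
  R'_conv,out = 1/(2πr h) = 1/(2π·0.0146·15.6) = 0.6988 m·K/W
ΣR = 6.239×10^-4 + 0.2573 + 0.6988 = 0.9567 m·K/W
Q' = ΔT/ΣR = (65.6 °C − 20.6 °C)/0.9567 = 47.0 W/m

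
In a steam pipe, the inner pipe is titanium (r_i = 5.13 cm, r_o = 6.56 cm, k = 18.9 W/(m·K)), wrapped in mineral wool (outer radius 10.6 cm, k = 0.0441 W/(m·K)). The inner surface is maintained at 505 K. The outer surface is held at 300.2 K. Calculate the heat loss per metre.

Q' = 118 W/m

Resistance network (inner→outer):
  R'_titanium = ln(0.0656/0.0513)/(2πk) = 0.2459/(2π·18.9) = 0.002071 m·K/W
  R'_mineral wool = ln(0.106/0.0656)/(2πk) = 0.4799/(2π·0.0441) = 1.732 m·K/W
ΣR = 0.002071 + 1.732 = 1.734 m·K/W
Q' = ΔT/ΣR = (505 K − 300.2 K)/1.734 = 118 W/m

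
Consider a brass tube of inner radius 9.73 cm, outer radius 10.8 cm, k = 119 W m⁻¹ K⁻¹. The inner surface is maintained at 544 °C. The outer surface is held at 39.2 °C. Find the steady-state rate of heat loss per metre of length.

Q' = 2πk·ΔT/ln(r₂/r₁) = 2π × 119 × 504.8 / ln(0.108/0.0973) = 3.62×10^6 W/m

Q' = 3620 kW/m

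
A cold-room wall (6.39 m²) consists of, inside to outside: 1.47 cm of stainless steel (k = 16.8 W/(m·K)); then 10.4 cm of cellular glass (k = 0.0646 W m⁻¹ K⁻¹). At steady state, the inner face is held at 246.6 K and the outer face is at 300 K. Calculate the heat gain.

Treat each layer as a resistance in series:
  R_stainless steel = L/(kA) = 0.0147/(16.8·6.39) = 1.369×10^-4 K/W
  R_cellular glass = L/(kA) = 0.104/(0.0646·6.39) = 0.2519 K/W
ΣR = 1.369×10^-4 + 0.2519 = 0.2520 K/W
Q = ΔT/ΣR = (246.6 K − 300 K)/0.2520 = -212 W
(Negative Q ⇒ heat flows inward; heat gain = 212 W.)

Q = 212 W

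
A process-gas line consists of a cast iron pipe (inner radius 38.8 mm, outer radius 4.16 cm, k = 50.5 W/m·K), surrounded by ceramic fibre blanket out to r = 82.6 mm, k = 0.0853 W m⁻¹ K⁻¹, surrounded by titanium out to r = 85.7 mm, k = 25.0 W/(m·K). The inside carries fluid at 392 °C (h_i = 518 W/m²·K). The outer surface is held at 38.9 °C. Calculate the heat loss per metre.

Q' = 274 W/m

Series thermal resistances, inner to outer:
  R'_conv,in = 1/(2πr h) = 1/(2π·0.0388·518) = 0.007919 m·K/W
  R'_cast iron = ln(0.0416/0.0388)/(2πk) = 0.06968/(2π·50.5) = 2.196×10^-4 m·K/W
  R'_ceramic fibre blanket = ln(0.0826/0.0416)/(2πk) = 0.6859/(2π·0.0853) = 1.280 m·K/W
  R'_titanium = ln(0.0857/0.0826)/(2πk) = 0.03684/(2π·25.0) = 2.346×10^-4 m·K/W
ΣR = 0.007919 + 2.196×10^-4 + 1.280 + 2.346×10^-4 = 1.288 m·K/W
Q' = ΔT/ΣR = (392 °C − 38.9 °C)/1.288 = 274 W/m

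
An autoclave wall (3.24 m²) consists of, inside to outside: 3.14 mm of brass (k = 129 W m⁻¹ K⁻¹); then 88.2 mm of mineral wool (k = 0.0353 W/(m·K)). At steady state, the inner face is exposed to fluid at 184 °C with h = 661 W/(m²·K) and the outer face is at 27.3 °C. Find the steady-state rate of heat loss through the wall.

Treat each layer as a resistance in series:
  R_conv,in = 1/(hA) = 1/(661·3.24) = 4.669×10^-4 K/W
  R_brass = L/(kA) = 0.00314/(129·3.24) = 7.513×10^-6 K/W
  R_mineral wool = L/(kA) = 0.0882/(0.0353·3.24) = 0.7712 K/W
ΣR = 4.669×10^-4 + 7.513×10^-6 + 0.7712 = 0.7717 K/W
Q = ΔT/ΣR = (184 °C − 27.3 °C)/0.7717 = 203 W

Q = 203 W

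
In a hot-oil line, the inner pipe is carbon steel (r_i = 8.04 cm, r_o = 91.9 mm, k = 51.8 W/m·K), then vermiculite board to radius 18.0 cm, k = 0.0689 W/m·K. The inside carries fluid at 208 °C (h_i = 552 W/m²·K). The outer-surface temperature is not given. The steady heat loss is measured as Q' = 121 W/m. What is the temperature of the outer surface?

T_out = 19.6 °C

Sum the resistances:
  R'_conv,in = 1/(2πr h) = 1/(2π·0.0804·552) = 0.003586 m·K/W
  R'_carbon steel = ln(0.0919/0.0804)/(2πk) = 0.1337/(2π·51.8) = 4.108×10^-4 m·K/W
  R'_vermiculite board = ln(0.180/0.0919)/(2πk) = 0.6723/(2π·0.0689) = 1.553 m·K/W
ΣR = 1.557 m·K/W
ΔT = Q'·ΣR = 121 × 1.557 = 188.4 K
Heat flows outward, so T_out = T_in − ΔT = 208 − 188.4 = 19.6 °C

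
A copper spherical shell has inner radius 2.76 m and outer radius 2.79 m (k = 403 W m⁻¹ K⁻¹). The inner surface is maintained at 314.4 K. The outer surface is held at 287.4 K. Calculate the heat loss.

Q = 3.51×10^7 W

Q = 4πk·ΔT/(1/r₁ − 1/r₂) = 4π × 403 × 27 / (1/2.76 − 1/2.79) = 3.51×10^7 W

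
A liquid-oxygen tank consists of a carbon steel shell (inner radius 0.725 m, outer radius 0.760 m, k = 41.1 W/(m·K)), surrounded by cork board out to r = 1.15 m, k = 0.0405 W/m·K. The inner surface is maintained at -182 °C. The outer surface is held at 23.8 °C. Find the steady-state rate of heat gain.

Series thermal resistances, inner to outer:
  R_carbon steel = (1/0.725 − 1/0.760)/(4πk) = 0.06352/(4π·41.1) = 1.230×10^-4 K/W
  R_cork board = (1/0.760 − 1/1.15)/(4πk) = 0.4462/(4π·0.0405) = 0.8768 K/W
ΣR = 1.230×10^-4 + 0.8768 = 0.8769 K/W
Q = ΔT/ΣR = (-182 °C − 23.8 °C)/0.8769 = -235 W
(Negative Q ⇒ heat flows inward; heat gain = 235 W.)

Q = 235 W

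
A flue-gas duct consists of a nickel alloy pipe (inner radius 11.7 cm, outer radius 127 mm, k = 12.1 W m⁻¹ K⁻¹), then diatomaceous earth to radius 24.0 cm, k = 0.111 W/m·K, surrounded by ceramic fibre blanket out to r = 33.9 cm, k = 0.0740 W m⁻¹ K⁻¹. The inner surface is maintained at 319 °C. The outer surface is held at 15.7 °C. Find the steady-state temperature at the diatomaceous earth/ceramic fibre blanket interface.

Series thermal resistances, inner to outer:
  R'_nickel alloy = ln(0.127/0.117)/(2πk) = 0.08201/(2π·12.1) = 0.001079 m·K/W
  R'_diatomaceous earth = ln(0.240/0.127)/(2πk) = 0.6365/(2π·0.111) = 0.9126 m·K/W
  R'_ceramic fibre blanket = ln(0.339/0.240)/(2πk) = 0.3454/(2π·0.0740) = 0.7428 m·K/W
ΣR = 0.001079 + 0.9126 + 0.7428 = 1.656 m·K/W
Q' = ΔT/ΣR = (319 °C − 15.7 °C)/1.656 = 183.2 W/m
From the inner boundary to the diatomaceous earth/ceramic fibre blanket interface, ΣR_partial = 0.9137 m·K/W.
T_interface = T_in − Q'·ΣR_partial = 319 °C − (183.2)(0.9137) = 152 °C

T = 152 °C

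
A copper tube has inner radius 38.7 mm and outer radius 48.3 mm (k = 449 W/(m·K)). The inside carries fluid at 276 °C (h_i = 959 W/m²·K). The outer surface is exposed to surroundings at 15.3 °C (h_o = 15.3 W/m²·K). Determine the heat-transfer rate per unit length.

Treat each layer as a resistance in series:
  R'_conv,in = 1/(2πr h) = 1/(2π·0.0387·959) = 0.004288 m·K/W
  R'_copper = ln(0.0483/0.0387)/(2πk) = 0.2216/(2π·449) = 7.855×10^-5 m·K/W
  R'_conv,out = 1/(2πr h) = 1/(2π·0.0483·15.3) = 0.2154 m·K/W
ΣR = 0.004288 + 7.855×10^-5 + 0.2154 = 0.2198 m·K/W
Q' = ΔT/ΣR = (276 °C − 15.3 °C)/0.2198 = 1190 W/m

Q' = 1190 W/m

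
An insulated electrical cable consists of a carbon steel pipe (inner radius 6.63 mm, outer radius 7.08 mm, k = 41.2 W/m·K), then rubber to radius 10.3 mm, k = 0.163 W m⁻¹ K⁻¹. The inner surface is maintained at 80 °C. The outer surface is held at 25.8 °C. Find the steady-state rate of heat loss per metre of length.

Q' = 148 W/m

Series thermal resistances, inner to outer:
  R'_carbon steel = ln(0.00708/0.00663)/(2πk) = 0.06567/(2π·41.2) = 2.537×10^-4 m·K/W
  R'_rubber = ln(0.0103/0.00708)/(2πk) = 0.3749/(2π·0.163) = 0.3660 m·K/W
ΣR = 2.537×10^-4 + 0.3660 = 0.3663 m·K/W
Q' = ΔT/ΣR = (80 °C − 25.8 °C)/0.3663 = 148 W/m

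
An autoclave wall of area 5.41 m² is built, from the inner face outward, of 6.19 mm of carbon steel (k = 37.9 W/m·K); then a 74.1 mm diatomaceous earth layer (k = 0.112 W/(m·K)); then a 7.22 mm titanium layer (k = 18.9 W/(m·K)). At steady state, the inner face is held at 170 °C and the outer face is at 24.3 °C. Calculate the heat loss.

Q = 1190 W

Resistance network (inner→outer):
  R_carbon steel = L/(kA) = 0.00619/(37.9·5.41) = 3.019×10^-5 K/W
  R_diatomaceous earth = L/(kA) = 0.0741/(0.112·5.41) = 0.1223 K/W
  R_titanium = L/(kA) = 0.00722/(18.9·5.41) = 7.061×10^-5 K/W
ΣR = 3.019×10^-5 + 0.1223 + 7.061×10^-5 = 0.1224 K/W
Q = ΔT/ΣR = (170 °C − 24.3 °C)/0.1224 = 1190 W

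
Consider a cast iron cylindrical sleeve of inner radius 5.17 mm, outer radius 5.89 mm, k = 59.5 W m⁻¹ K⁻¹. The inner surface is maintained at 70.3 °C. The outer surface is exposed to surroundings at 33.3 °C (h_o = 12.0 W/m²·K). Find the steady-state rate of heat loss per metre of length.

Q' = 16.4 W/m

Series thermal resistances, inner to outer:
  R'_cast iron = ln(0.00589/0.00517)/(2πk) = 0.1304/(2π·59.5) = 3.488×10^-4 m·K/W
  R'_conv,out = 1/(2πr h) = 1/(2π·0.00589·12.0) = 2.252 m·K/W
ΣR = 3.488×10^-4 + 2.252 = 2.252 m·K/W
Q' = ΔT/ΣR = (70.3 °C − 33.3 °C)/2.252 = 16.4 W/m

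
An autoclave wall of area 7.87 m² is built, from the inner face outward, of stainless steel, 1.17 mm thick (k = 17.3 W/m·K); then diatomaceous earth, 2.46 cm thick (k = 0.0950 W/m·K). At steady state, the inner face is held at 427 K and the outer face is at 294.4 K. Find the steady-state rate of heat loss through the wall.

Treat each layer as a resistance in series:
  R_stainless steel = L/(kA) = 0.00117/(17.3·7.87) = 8.593×10^-6 K/W
  R_diatomaceous earth = L/(kA) = 0.0246/(0.0950·7.87) = 0.03290 K/W
ΣR = 8.593×10^-6 + 0.03290 = 0.03291 K/W
Q = ΔT/ΣR = (427 K − 294.4 K)/0.03291 = 4030 W

Q = 4.03 kW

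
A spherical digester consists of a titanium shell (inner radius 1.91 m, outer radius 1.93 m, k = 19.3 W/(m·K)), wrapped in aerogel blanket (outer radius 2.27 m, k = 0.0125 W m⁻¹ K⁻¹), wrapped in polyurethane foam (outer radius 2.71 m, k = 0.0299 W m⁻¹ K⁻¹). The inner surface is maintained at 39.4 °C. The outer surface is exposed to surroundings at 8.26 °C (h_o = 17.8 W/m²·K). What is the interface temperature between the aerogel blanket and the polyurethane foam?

T = 16.9 °C

Treat each layer as a resistance in series:
  R_titanium = (1/1.91 − 1/1.93)/(4πk) = 0.005425/(4π·19.3) = 2.237×10^-5 K/W
  R_aerogel blanket = (1/1.93 − 1/2.27)/(4πk) = 0.07761/(4π·0.0125) = 0.4941 K/W
  R_polyurethane foam = (1/2.27 − 1/2.71)/(4πk) = 0.07152/(4π·0.0299) = 0.1904 K/W
  R_conv,out = 1/(4πr²h) = 1/(4π·2.71²·17.8) = 6.087×10^-4 K/W
ΣR = 2.237×10^-5 + 0.4941 + 0.1904 + 6.087×10^-4 = 0.6851 K/W
Q = ΔT/ΣR = (39.4 °C − 8.26 °C)/0.6851 = 45.45 W
From the inner boundary to the aerogel blanket/polyurethane foam interface, ΣR_partial = 0.4941 K/W.
T_interface = T_in − Q·ΣR_partial = 39.4 °C − (45.45)(0.4941) = 16.9 °C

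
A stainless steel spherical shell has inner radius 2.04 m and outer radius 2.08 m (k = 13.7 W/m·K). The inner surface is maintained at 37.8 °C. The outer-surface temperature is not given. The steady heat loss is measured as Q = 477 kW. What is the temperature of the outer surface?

Sum the resistances:
  R_stainless steel = (1/2.04 − 1/2.08)/(4πk) = 0.009427/(4π·13.7) = 5.476×10^-5 K/W
ΣR = 5.476×10^-5 K/W
ΔT = Q·ΣR = 4.77×10^5 × 5.476×10^-5 = 26.12 K
Heat flows outward, so T_out = T_in − ΔT = 37.8 − 26.12 = 11.7 °C

T_out = 11.7 °C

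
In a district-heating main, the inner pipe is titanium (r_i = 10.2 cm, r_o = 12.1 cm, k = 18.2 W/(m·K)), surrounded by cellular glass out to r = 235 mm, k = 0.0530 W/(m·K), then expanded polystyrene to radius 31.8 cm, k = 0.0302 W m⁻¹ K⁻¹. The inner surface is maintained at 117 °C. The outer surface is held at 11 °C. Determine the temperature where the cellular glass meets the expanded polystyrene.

T = 58.1 °C

Resistance network (inner→outer):
  R'_titanium = ln(0.121/0.102)/(2πk) = 0.1708/(2π·18.2) = 0.001494 m·K/W
  R'_cellular glass = ln(0.235/0.121)/(2πk) = 0.6638/(2π·0.0530) = 1.993 m·K/W
  R'_expanded polystyrene = ln(0.318/0.235)/(2πk) = 0.3025/(2π·0.0302) = 1.594 m·K/W
ΣR = 0.001494 + 1.993 + 1.594 = 3.588 m·K/W
Q' = ΔT/ΣR = (117 °C − 11 °C)/3.588 = 29.54 W/m
From the inner boundary to the cellular glass/expanded polystyrene interface, ΣR_partial = 1.994 m·K/W.
T_interface = T_in − Q'·ΣR_partial = 117 °C − (29.54)(1.994) = 58.1 °C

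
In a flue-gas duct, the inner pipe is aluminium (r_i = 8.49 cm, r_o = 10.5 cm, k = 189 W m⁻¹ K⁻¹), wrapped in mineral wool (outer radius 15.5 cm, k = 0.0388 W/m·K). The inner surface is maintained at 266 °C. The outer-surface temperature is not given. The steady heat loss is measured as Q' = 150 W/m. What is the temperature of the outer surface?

T_out = 26.3 °C

Series resistances:
  R'_aluminium = ln(0.105/0.0849)/(2πk) = 0.2125/(2π·189) = 1.789×10^-4 m·K/W
  R'_mineral wool = ln(0.155/0.105)/(2πk) = 0.3895/(2π·0.0388) = 1.598 m·K/W
ΣR = 1.598 m·K/W
ΔT = Q'·ΣR = 150 × 1.598 = 239.7 K
Heat flows outward, so T_out = T_in − ΔT = 266 − 239.7 = 26.3 °C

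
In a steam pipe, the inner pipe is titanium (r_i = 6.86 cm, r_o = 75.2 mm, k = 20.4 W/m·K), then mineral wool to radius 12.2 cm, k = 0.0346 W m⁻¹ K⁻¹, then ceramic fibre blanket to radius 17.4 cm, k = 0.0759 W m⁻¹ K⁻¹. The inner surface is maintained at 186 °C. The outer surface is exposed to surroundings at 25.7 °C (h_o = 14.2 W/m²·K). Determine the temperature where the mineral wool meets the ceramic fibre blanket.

T = 68.4 °C

Series thermal resistances, inner to outer:
  R'_titanium = ln(0.0752/0.0686)/(2πk) = 0.09186/(2π·20.4) = 7.167×10^-4 m·K/W
  R'_mineral wool = ln(0.122/0.0752)/(2πk) = 0.4839/(2π·0.0346) = 2.226 m·K/W
  R'_ceramic fibre blanket = ln(0.174/0.122)/(2πk) = 0.3550/(2π·0.0759) = 0.7445 m·K/W
  R'_conv,out = 1/(2πr h) = 1/(2π·0.174·14.2) = 0.06441 m·K/W
ΣR = 7.167×10^-4 + 2.226 + 0.7445 + 0.06441 = 3.036 m·K/W
Q' = ΔT/ΣR = (186 °C − 25.7 °C)/3.036 = 52.80 W/m
From the inner boundary to the mineral wool/ceramic fibre blanket interface, ΣR_partial = 2.227 m·K/W.
T_interface = T_in − Q'·ΣR_partial = 186 °C − (52.80)(2.227) = 68.4 °C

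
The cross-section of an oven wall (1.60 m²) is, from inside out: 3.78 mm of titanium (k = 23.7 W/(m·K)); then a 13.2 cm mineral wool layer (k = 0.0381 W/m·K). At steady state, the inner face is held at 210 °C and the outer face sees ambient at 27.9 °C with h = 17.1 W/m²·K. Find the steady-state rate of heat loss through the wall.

Q = 82.7 W

Treat each layer as a resistance in series:
  R_titanium = L/(kA) = 0.00378/(23.7·1.60) = 9.968×10^-5 K/W
  R_mineral wool = L/(kA) = 0.132/(0.0381·1.60) = 2.165 K/W
  R_conv,out = 1/(hA) = 1/(17.1·1.60) = 0.03655 K/W
ΣR = 9.968×10^-5 + 2.165 + 0.03655 = 2.202 K/W
Q = ΔT/ΣR = (210 °C − 27.9 °C)/2.202 = 82.7 W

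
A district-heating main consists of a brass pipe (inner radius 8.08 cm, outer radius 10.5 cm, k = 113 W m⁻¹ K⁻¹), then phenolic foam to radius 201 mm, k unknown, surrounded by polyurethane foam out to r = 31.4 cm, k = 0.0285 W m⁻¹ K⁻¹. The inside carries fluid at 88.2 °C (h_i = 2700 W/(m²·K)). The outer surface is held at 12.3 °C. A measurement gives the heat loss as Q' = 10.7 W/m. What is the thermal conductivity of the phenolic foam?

k = 0.0225 W/m·K

ΣR = ΔT/Q' = |88.2 − 12.3|/10.7 = 7.093 m·K/W
Known resistances:
  R'_conv,in = 1/(2πr h) = 1/(2π·0.0808·2700) = 7.295×10^-4 m·K/W
  R'_brass = ln(0.105/0.0808)/(2πk) = 0.2620/(2π·113) = 3.690×10^-4 m·K/W
  R'_polyurethane foam = ln(0.314/0.201)/(2πk) = 0.4461/(2π·0.0285) = 2.491 m·K/W
R_phenolic foam = ΣR − ΣR_known = 7.093 − 2.492 = 4.601 m·K/W
ln(r₂/r₁)/(2πk) = 4.601 ⇒ k = 0.6493/(2π·4.601) = 0.0225 W/m·K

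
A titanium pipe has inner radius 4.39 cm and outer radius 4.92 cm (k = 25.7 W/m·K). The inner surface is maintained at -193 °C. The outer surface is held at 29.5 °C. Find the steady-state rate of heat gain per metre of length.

Q' = 2πk·ΔT/ln(r₂/r₁) = 2π × 25.7 × 222.5 / ln(0.0492/0.0439) = 3.15×10^5 W/m

Q' = 315 kW/m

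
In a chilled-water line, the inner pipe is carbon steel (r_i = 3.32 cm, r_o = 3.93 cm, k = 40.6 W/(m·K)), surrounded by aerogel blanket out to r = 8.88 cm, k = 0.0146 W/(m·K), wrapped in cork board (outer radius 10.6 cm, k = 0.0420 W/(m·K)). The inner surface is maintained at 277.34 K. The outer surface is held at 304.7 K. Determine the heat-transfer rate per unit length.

Q' = 2.86 W/m

Resistance network (inner→outer):
  R'_carbon steel = ln(0.0393/0.0332)/(2πk) = 0.1687/(2π·40.6) = 6.612×10^-4 m·K/W
  R'_aerogel blanket = ln(0.0888/0.0393)/(2πk) = 0.8152/(2π·0.0146) = 8.886 m·K/W
  R'_cork board = ln(0.106/0.0888)/(2πk) = 0.1771/(2π·0.0420) = 0.6709 m·K/W
ΣR = 6.612×10^-4 + 8.886 + 0.6709 = 9.558 m·K/W
Q' = ΔT/ΣR = (277.34 K − 304.7 K)/9.558 = -2.86 W/m
(Negative Q' ⇒ heat flows inward; heat gain = 2.86 W/m.)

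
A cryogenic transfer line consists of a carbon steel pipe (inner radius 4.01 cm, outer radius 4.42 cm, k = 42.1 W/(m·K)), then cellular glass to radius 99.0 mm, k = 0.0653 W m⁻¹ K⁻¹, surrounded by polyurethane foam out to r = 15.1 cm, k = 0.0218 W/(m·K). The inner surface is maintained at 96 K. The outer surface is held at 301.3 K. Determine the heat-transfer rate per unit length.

Series thermal resistances, inner to outer:
  R'_carbon steel = ln(0.0442/0.0401)/(2πk) = 0.09735/(2π·42.1) = 3.680×10^-4 m·K/W
  R'_cellular glass = ln(0.0990/0.0442)/(2πk) = 0.8064/(2π·0.0653) = 1.965 m·K/W
  R'_polyurethane foam = ln(0.151/0.0990)/(2πk) = 0.4222/(2π·0.0218) = 3.082 m·K/W
ΣR = 3.680×10^-4 + 1.965 + 3.082 = 5.047 m·K/W
Q' = ΔT/ΣR = (96 K − 301.3 K)/5.047 = -40.7 W/m
(Negative Q' ⇒ heat flows inward; heat gain = 40.7 W/m.)

Q' = 40.7 W/m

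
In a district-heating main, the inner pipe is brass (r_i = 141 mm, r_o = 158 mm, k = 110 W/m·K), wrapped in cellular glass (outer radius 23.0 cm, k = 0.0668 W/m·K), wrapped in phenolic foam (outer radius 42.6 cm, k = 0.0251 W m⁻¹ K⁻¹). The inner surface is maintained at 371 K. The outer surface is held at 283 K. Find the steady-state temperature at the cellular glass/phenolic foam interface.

T = 354.6 K

Treat each layer as a resistance in series:
  R'_brass = ln(0.158/0.141)/(2πk) = 0.1138/(2π·110) = 1.647×10^-4 m·K/W
  R'_cellular glass = ln(0.230/0.158)/(2πk) = 0.3755/(2π·0.0668) = 0.8946 m·K/W
  R'_phenolic foam = ln(0.426/0.230)/(2πk) = 0.6164/(2π·0.0251) = 3.908 m·K/W
ΣR = 1.647×10^-4 + 0.8946 + 3.908 = 4.803 m·K/W
Q' = ΔT/ΣR = (371 K − 283 K)/4.803 = 18.32 W/m
From the inner boundary to the cellular glass/phenolic foam interface, ΣR_partial = 0.8948 m·K/W.
T_interface = T_in − Q'·ΣR_partial = 371 K − (18.32)(0.8948) = 354.6 K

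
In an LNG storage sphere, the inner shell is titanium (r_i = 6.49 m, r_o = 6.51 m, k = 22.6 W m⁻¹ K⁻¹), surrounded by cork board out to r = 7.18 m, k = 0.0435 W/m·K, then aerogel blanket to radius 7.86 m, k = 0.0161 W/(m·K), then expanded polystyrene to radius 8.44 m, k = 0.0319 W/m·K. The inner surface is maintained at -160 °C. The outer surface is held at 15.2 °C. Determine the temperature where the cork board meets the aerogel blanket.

Resistance network (inner→outer):
  R_titanium = (1/6.49 − 1/6.51)/(4πk) = 4.734×10^-4/(4π·22.6) = 1.667×10^-6 K/W
  R_cork board = (1/6.51 − 1/7.18)/(4πk) = 0.01433/(4π·0.0435) = 0.02622 K/W
  R_aerogel blanket = (1/7.18 − 1/7.86)/(4πk) = 0.01205/(4π·0.0161) = 0.05956 K/W
  R_expanded polystyrene = (1/7.86 − 1/8.44)/(4πk) = 0.008743/(4π·0.0319) = 0.02181 K/W
ΣR = 1.667×10^-6 + 0.02622 + 0.05956 + 0.02181 = 0.1076 K/W
Q = ΔT/ΣR = (-160 °C − 15.2 °C)/0.1076 = -1628 W
From the inner boundary to the cork board/aerogel blanket interface, ΣR_partial = 0.02622 K/W.
T_interface = T_in − Q·ΣR_partial = -160 °C − (-1628)(0.02622) = -117 °C

T = -117 °C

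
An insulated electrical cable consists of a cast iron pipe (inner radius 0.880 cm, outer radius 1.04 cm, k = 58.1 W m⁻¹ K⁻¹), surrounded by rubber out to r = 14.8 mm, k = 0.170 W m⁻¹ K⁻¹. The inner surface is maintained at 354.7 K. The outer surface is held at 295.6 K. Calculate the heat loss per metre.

Q' = 179 W/m

Series thermal resistances, inner to outer:
  R'_cast iron = ln(0.0104/0.00880)/(2πk) = 0.1671/(2π·58.1) = 4.576×10^-4 m·K/W
  R'_rubber = ln(0.0148/0.0104)/(2πk) = 0.3528/(2π·0.170) = 0.3303 m·K/W
ΣR = 4.576×10^-4 + 0.3303 = 0.3308 m·K/W
Q' = ΔT/ΣR = (354.7 K − 295.6 K)/0.3308 = 179 W/m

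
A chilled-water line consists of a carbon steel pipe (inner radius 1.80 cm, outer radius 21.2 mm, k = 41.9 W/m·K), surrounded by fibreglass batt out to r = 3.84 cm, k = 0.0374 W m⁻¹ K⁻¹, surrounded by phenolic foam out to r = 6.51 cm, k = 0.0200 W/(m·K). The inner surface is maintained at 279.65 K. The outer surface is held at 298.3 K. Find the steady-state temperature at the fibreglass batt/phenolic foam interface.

T = 286.7 K

Series thermal resistances, inner to outer:
  R'_carbon steel = ln(0.0212/0.0180)/(2πk) = 0.1636/(2π·41.9) = 6.215×10^-4 m·K/W
  R'_fibreglass batt = ln(0.0384/0.0212)/(2πk) = 0.5941/(2π·0.0374) = 2.528 m·K/W
  R'_phenolic foam = ln(0.0651/0.0384)/(2πk) = 0.5279/(2π·0.0200) = 4.201 m·K/W
ΣR = 6.215×10^-4 + 2.528 + 4.201 = 6.730 m·K/W
Q' = ΔT/ΣR = (279.65 K − 298.3 K)/6.730 = -2.771 W/m
From the inner boundary to the fibreglass batt/phenolic foam interface, ΣR_partial = 2.529 m·K/W.
T_interface = T_in − Q'·ΣR_partial = 279.65 K − (-2.771)(2.529) = 286.7 K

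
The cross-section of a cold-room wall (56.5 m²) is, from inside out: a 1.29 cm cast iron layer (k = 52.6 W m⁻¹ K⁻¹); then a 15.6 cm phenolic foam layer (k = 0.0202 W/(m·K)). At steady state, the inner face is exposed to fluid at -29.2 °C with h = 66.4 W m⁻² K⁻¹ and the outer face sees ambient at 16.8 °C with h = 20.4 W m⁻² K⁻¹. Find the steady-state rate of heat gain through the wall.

Q = 334 W

Series thermal resistances, inner to outer:
  R_conv,in = 1/(hA) = 1/(66.4·56.5) = 2.666×10^-4 K/W
  R_cast iron = L/(kA) = 0.0129/(52.6·56.5) = 4.341×10^-6 K/W
  R_phenolic foam = L/(kA) = 0.156/(0.0202·56.5) = 0.1367 K/W
  R_conv,out = 1/(hA) = 1/(20.4·56.5) = 8.676×10^-4 K/W
ΣR = 2.666×10^-4 + 4.341×10^-6 + 0.1367 + 8.676×10^-4 = 0.1378 K/W
Q = ΔT/ΣR = (-29.2 °C − 16.8 °C)/0.1378 = -334 W
(Negative Q ⇒ heat flows inward; heat gain = 334 W.)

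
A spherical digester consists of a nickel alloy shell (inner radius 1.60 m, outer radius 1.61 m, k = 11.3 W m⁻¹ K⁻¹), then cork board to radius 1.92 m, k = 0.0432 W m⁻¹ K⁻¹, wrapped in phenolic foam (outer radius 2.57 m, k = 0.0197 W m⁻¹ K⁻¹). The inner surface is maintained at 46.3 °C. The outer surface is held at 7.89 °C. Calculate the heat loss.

Series thermal resistances, inner to outer:
  R_nickel alloy = (1/1.60 − 1/1.61)/(4πk) = 0.003882/(4π·11.3) = 2.734×10^-5 K/W
  R_cork board = (1/1.61 − 1/1.92)/(4πk) = 0.1003/(4π·0.0432) = 0.1847 K/W
  R_phenolic foam = (1/1.92 − 1/2.57)/(4πk) = 0.1317/(4π·0.0197) = 0.5321 K/W
ΣR = 2.734×10^-5 + 0.1847 + 0.5321 = 0.7168 K/W
Q = ΔT/ΣR = (46.3 °C − 7.89 °C)/0.7168 = 53.6 W

Q = 53.6 W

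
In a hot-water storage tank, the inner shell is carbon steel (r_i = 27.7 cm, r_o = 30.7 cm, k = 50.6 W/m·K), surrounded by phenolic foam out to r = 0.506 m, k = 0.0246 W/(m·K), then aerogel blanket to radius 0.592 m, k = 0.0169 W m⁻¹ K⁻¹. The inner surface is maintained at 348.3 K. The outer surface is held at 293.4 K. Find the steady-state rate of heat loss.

Resistance network (inner→outer):
  R_carbon steel = (1/0.277 − 1/0.307)/(4πk) = 0.3528/(4π·50.6) = 5.548×10^-4 K/W
  R_phenolic foam = (1/0.307 − 1/0.506)/(4πk) = 1.281/(4π·0.0246) = 4.144 K/W
  R_aerogel blanket = (1/0.506 − 1/0.592)/(4πk) = 0.2871/(4π·0.0169) = 1.352 K/W
ΣR = 5.548×10^-4 + 4.144 + 1.352 = 5.497 K/W
Q = ΔT/ΣR = (348.3 K − 293.4 K)/5.497 = 9.99 W

Q = 9.99 W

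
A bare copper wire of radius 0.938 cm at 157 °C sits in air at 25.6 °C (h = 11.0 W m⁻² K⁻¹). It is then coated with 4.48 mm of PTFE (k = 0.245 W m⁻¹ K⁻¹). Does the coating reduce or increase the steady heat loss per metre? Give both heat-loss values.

Critical radius for a cylinder: r_cr = k/h = 0.0223 m = 2.23 cm.
Outer radius after coating: r₂ = 0.00938 + 0.00448 = 0.01386 m.
Since r₁ < r_cr and r₂ ≤ r_cr, the coating moves toward the maximum at r_cr — heat loss rises.
Bare: R = 1/(2πr₁h) = 1.542 m·K/W; Q = 131.4/1.542 = 85.2 W/m.
Coated: R = R_cond + R_conv = 1.298 m·K/W; Q = 131.4/1.298 = 101 W/m.

increases: 85.2 → 101 W/m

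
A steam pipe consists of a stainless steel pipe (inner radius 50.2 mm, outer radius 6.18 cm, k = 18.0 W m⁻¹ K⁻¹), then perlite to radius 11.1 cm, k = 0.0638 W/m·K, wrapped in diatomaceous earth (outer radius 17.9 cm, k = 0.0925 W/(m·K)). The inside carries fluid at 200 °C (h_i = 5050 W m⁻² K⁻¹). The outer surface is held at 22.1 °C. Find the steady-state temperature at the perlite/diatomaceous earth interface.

T = 86.1 °C

Series thermal resistances, inner to outer:
  R'_conv,in = 1/(2πr h) = 1/(2π·0.0502·5050) = 6.278×10^-4 m·K/W
  R'_stainless steel = ln(0.0618/0.0502)/(2πk) = 0.2079/(2π·18.0) = 0.001838 m·K/W
  R'_perlite = ln(0.111/0.0618)/(2πk) = 0.5856/(2π·0.0638) = 1.461 m·K/W
  R'_diatomaceous earth = ln(0.179/0.111)/(2πk) = 0.4779/(2π·0.0925) = 0.8222 m·K/W
ΣR = 6.278×10^-4 + 0.001838 + 1.461 + 0.8222 = 2.286 m·K/W
Q' = ΔT/ΣR = (200 °C − 22.1 °C)/2.286 = 77.82 W/m
From the inner boundary to the perlite/diatomaceous earth interface, ΣR_partial = 1.463 m·K/W.
T_interface = T_in − Q'·ΣR_partial = 200 °C − (77.82)(1.463) = 86.1 °C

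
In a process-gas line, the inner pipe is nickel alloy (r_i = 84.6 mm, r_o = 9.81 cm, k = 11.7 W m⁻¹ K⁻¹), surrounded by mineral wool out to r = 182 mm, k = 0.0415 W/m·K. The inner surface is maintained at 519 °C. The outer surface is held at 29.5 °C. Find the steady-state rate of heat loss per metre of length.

Series thermal resistances, inner to outer:
  R'_nickel alloy = ln(0.0981/0.0846)/(2πk) = 0.1481/(2π·11.7) = 0.002014 m·K/W
  R'_mineral wool = ln(0.182/0.0981)/(2πk) = 0.6180/(2π·0.0415) = 2.370 m·K/W
ΣR = 0.002014 + 2.370 = 2.372 m·K/W
Q' = ΔT/ΣR = (519 °C − 29.5 °C)/2.372 = 206 W/m

Q' = 206 W/m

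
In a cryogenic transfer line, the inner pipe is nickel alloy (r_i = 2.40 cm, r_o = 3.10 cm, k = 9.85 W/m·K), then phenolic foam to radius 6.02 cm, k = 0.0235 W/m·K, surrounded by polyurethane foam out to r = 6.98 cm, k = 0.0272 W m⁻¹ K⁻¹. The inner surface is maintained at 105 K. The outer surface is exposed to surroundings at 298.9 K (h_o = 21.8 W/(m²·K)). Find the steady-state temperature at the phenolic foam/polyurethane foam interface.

Resistance network (inner→outer):
  R'_nickel alloy = ln(0.0310/0.0240)/(2πk) = 0.2559/(2π·9.85) = 0.004135 m·K/W
  R'_phenolic foam = ln(0.0602/0.0310)/(2πk) = 0.6637/(2π·0.0235) = 4.495 m·K/W
  R'_polyurethane foam = ln(0.0698/0.0602)/(2πk) = 0.1480/(2π·0.0272) = 0.8658 m·K/W
  R'_conv,out = 1/(2πr h) = 1/(2π·0.0698·21.8) = 0.1046 m·K/W
ΣR = 0.004135 + 4.495 + 0.8658 + 0.1046 = 5.470 m·K/W
Q' = ΔT/ΣR = (105 K − 298.9 K)/5.470 = -35.45 W/m
From the inner boundary to the phenolic foam/polyurethane foam interface, ΣR_partial = 4.499 m·K/W.
T_interface = T_in − Q'·ΣR_partial = 105 K − (-35.45)(4.499) = 264.5 K

T = 264.5 K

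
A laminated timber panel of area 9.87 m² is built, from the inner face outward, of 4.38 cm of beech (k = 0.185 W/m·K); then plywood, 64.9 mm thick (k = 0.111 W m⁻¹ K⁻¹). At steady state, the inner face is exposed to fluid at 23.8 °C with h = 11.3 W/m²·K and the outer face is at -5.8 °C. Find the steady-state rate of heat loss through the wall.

Resistance network (inner→outer):
  R_conv,in = 1/(hA) = 1/(11.3·9.87) = 0.008966 K/W
  R_beech = L/(kA) = 0.0438/(0.185·9.87) = 0.02399 K/W
  R_plywood = L/(kA) = 0.0649/(0.111·9.87) = 0.05924 K/W
ΣR = 0.008966 + 0.02399 + 0.05924 = 0.09220 K/W
Q = ΔT/ΣR = (23.8 °C − -5.8 °C)/0.09220 = 321 W

Q = 321 W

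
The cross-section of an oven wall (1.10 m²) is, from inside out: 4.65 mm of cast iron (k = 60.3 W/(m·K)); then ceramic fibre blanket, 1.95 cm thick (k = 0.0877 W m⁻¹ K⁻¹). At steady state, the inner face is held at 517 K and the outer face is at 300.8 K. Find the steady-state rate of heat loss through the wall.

Q = 1070 W

Treat each layer as a resistance in series:
  R_cast iron = L/(kA) = 0.00465/(60.3·1.10) = 7.010×10^-5 K/W
  R_ceramic fibre blanket = L/(kA) = 0.0195/(0.0877·1.10) = 0.2021 K/W
ΣR = 7.010×10^-5 + 0.2021 = 0.2022 K/W
Q = ΔT/ΣR = (517 K − 300.8 K)/0.2022 = 1070 W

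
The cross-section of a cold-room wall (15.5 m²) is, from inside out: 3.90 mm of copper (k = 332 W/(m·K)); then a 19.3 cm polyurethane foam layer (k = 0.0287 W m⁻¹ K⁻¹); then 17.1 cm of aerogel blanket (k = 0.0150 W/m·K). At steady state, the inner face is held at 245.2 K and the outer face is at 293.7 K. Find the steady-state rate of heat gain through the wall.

Q = 41.5 W

Resistance network (inner→outer):
  R_copper = L/(kA) = 0.00390/(332·15.5) = 7.579×10^-7 K/W
  R_polyurethane foam = L/(kA) = 0.193/(0.0287·15.5) = 0.4339 K/W
  R_aerogel blanket = L/(kA) = 0.171/(0.0150·15.5) = 0.7355 K/W
ΣR = 7.579×10^-7 + 0.4339 + 0.7355 = 1.169 K/W
Q = ΔT/ΣR = (245.2 K − 293.7 K)/1.169 = -41.5 W
(Negative Q ⇒ heat flows inward; heat gain = 41.5 W.)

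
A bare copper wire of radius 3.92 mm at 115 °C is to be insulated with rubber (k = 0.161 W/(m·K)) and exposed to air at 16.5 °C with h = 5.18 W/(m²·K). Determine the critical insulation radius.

r_cr = 3.11 cm

For a cylinder, r_cr = k_ins/h = 0.161/5.18 = 0.0311 m = 3.11 cm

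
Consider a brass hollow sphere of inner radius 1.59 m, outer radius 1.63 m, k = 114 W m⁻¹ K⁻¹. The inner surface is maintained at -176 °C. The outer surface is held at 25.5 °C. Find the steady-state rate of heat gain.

Q = 4πk·ΔT/(1/r₁ − 1/r₂) = 4π × 114 × 201.5 / (1/1.59 − 1/1.63) = 1.87×10^7 W

Q = 1.87×10^7 W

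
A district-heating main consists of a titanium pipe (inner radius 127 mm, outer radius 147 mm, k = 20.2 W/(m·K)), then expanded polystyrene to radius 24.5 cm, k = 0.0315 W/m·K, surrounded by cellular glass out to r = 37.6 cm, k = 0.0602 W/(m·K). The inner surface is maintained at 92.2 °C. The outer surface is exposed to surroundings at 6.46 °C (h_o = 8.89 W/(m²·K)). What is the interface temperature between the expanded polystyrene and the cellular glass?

Treat each layer as a resistance in series:
  R'_titanium = ln(0.147/0.127)/(2πk) = 0.1462/(2π·20.2) = 0.001152 m·K/W
  R'_expanded polystyrene = ln(0.245/0.147)/(2πk) = 0.5108/(2π·0.0315) = 2.581 m·K/W
  R'_cellular glass = ln(0.376/0.245)/(2πk) = 0.4283/(2π·0.0602) = 1.132 m·K/W
  R'_conv,out = 1/(2πr h) = 1/(2π·0.376·8.89) = 0.04761 m·K/W
ΣR = 0.001152 + 2.581 + 1.132 + 0.04761 = 3.762 m·K/W
Q' = ΔT/ΣR = (92.2 °C − 6.46 °C)/3.762 = 22.79 W/m
From the inner boundary to the expanded polystyrene/cellular glass interface, ΣR_partial = 2.582 m·K/W.
T_interface = T_in − Q'·ΣR_partial = 92.2 °C − (22.79)(2.582) = 33.4 °C

T = 33.4 °C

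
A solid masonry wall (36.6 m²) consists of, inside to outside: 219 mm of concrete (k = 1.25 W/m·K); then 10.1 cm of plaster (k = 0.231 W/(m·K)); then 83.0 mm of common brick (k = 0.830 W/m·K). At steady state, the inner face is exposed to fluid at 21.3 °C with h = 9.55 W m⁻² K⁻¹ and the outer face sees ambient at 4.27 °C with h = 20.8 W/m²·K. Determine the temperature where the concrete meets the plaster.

T = 15.8 °C

Treat each layer as a resistance in series:
  R_conv,in = 1/(hA) = 1/(9.55·36.6) = 0.002861 K/W
  R_concrete = L/(kA) = 0.219/(1.25·36.6) = 0.004787 K/W
  R_plaster = L/(kA) = 0.101/(0.231·36.6) = 0.01195 K/W
  R_common brick = L/(kA) = 0.0830/(0.830·36.6) = 0.002732 K/W
  R_conv,out = 1/(hA) = 1/(20.8·36.6) = 0.001314 K/W
ΣR = 0.002861 + 0.004787 + 0.01195 + 0.002732 + 0.001314 = 0.02364 K/W
Q = ΔT/ΣR = (21.3 °C − 4.27 °C)/0.02364 = 720.4 W
From the inner boundary to the concrete/plaster interface, ΣR_partial = 0.007648 K/W.
T_interface = T_in − Q·ΣR_partial = 21.3 °C − (720.4)(0.007648) = 15.8 °C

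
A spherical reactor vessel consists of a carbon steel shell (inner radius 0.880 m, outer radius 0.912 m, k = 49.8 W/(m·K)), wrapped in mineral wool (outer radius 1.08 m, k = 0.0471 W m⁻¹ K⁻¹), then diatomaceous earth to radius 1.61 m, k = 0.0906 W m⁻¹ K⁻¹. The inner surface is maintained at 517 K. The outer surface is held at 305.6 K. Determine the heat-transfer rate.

Series thermal resistances, inner to outer:
  R_carbon steel = (1/0.880 − 1/0.912)/(4πk) = 0.03987/(4π·49.8) = 6.371×10^-5 K/W
  R_mineral wool = (1/0.912 − 1/1.08)/(4πk) = 0.1706/(4π·0.0471) = 0.2882 K/W
  R_diatomaceous earth = (1/1.08 − 1/1.61)/(4πk) = 0.3048/(4π·0.0906) = 0.2677 K/W
ΣR = 6.371×10^-5 + 0.2882 + 0.2677 = 0.5560 K/W
Q = ΔT/ΣR = (517 K − 305.6 K)/0.5560 = 380 W

Q = 380 W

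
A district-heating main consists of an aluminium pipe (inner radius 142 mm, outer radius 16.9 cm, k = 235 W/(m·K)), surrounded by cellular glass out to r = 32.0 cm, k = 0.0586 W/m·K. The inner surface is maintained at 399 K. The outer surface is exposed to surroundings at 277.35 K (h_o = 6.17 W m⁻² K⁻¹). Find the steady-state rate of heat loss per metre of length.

Q' = 67.0 W/m

Treat each layer as a resistance in series:
  R'_aluminium = ln(0.169/0.142)/(2πk) = 0.1741/(2π·235) = 1.179×10^-4 m·K/W
  R'_cellular glass = ln(0.320/0.169)/(2πk) = 0.6384/(2π·0.0586) = 1.734 m·K/W
  R'_conv,out = 1/(2πr h) = 1/(2π·0.320·6.17) = 0.08061 m·K/W
ΣR = 1.179×10^-4 + 1.734 + 0.08061 = 1.815 m·K/W
Q' = ΔT/ΣR = (399 K − 277.35 K)/1.815 = 67.0 W/m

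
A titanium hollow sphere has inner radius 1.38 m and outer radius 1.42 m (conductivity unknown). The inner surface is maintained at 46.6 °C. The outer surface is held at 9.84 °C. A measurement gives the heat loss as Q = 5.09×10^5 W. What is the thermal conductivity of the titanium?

ΣR = ΔT/Q = |46.6 − 9.84|/5.09×10^5 = 7.222×10^-5 K/W
(1/r₁−1/r₂)/(4πk) = 7.222×10^-5 ⇒ k = 0.02041/(4π·7.222×10^-5) = 22.5 W/m·K

k = 22.5 W/m·K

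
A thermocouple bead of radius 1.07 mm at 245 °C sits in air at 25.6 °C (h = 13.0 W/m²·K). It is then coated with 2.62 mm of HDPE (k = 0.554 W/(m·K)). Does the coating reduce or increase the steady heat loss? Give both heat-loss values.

increases: 0.0410 → 0.403 W

Critical radius for a sphere: r_cr = 2k/h = 0.0852 m = 8.52 cm.
Outer radius after coating: r₂ = 0.00107 + 0.00262 = 0.00369 m.
Since r₁ < r_cr and r₂ ≤ r_cr, the coating moves toward the maximum at r_cr — heat loss rises.
Bare: R = 1/(4πr₁²h) = 5347 K/W; Q = 219.4/5347 = 0.0410 W.
Coated: R = R_cond + R_conv = 544.9 K/W; Q = 219.4/544.9 = 0.403 W.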